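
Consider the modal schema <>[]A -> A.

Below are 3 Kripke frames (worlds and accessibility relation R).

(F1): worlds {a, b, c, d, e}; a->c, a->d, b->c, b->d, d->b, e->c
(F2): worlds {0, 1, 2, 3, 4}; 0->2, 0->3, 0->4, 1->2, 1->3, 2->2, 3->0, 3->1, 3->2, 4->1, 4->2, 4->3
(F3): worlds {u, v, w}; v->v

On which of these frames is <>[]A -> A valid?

(F3)

The schema corresponds to symmetry: forall x forall y (Rxy -> Ryx).
(F1): fails — Rbc but not Rcb.
(F2): fails — R32 but not R23.
(F3): condition met.
Valid on: (F3).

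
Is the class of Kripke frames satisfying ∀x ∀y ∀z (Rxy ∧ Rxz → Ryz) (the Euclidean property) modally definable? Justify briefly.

Yes — defined by ◇r → □◇r

The condition is the Euclidean property. A defining modal formula is ◇r → □◇r.
Suppose ◇r→□◇r is valid. Take Rxy, Rxz and set V(r)={y}. Then ◇r at x, so □◇r at x, so ◇r at z, so some w with Rzw has r; w=y, i.e. Rzy. By symmetry of the argument, Ryz.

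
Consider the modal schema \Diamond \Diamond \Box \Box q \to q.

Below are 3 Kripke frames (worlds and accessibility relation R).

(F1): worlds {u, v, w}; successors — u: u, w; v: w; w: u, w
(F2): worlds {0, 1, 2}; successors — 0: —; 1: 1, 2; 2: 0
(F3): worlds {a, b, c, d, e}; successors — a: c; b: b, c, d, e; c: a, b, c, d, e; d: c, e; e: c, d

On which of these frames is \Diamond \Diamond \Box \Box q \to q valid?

(F3)

The schema corresponds to a generalized confluence (Geach) condition: \forall x \forall y (x R^2 y \to \exists w (y R^2 w \wedge x = w)).
(F1): fails — vR²u but no t with uR²t and v=t.
(F2): fails — 1R²0 but no w with 0R²w and 1=w.
(F3): holds.
Valid on: (F3).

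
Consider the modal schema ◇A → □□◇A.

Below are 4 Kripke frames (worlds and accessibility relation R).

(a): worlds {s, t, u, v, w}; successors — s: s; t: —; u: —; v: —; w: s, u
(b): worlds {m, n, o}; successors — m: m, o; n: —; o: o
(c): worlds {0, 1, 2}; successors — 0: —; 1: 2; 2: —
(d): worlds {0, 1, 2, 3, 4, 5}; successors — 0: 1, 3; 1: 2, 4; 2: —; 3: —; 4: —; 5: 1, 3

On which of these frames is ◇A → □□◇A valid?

(c)

The schema corresponds to a generalized confluence (Geach) condition: ∀x ∀y ∀z ((xRy ∧ xR²z) → ∃w (y = w ∧ zRw)).
(a): fails — wRu, wR²s but no w* with u=w* and sRw*.
(b): fails — mRm, mR²o but no w with m=w and oRw.
(c): holds.
(d): fails — 0R1, 0R²2 but no w with 1=w and 2Rw.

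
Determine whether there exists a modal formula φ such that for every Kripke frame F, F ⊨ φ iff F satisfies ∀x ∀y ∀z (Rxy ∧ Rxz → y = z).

The condition is partial functionality. A defining modal formula is ◇q → □q.
Suppose ◇q→□q is valid. Take Rxy, Rxz and set V(q)={y}. Then ◇q at x, so □q at x, so q at z, i.e. z=y.

Yes — defined by ◇q → □q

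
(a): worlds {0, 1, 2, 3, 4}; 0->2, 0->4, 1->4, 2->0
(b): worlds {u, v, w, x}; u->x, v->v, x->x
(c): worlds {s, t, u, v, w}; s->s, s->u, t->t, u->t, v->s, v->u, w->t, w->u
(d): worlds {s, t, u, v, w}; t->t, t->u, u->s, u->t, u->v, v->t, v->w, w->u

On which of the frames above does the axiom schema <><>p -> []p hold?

This is the axiom for a generalized confluence (Geach) condition; its first-order frame correspondent is forall x forall y forall z ((x R^2 y & xRz) -> exists w (y = w & z = w)).
(a): fails — 0R²0, 0R2 but 0 ≠ 2.
(b): ✓.
(c): fails — sR²s, sRu but s ≠ u.
(d): fails — tR²s, tRt but s ≠ t.
Valid on: (b).

(b)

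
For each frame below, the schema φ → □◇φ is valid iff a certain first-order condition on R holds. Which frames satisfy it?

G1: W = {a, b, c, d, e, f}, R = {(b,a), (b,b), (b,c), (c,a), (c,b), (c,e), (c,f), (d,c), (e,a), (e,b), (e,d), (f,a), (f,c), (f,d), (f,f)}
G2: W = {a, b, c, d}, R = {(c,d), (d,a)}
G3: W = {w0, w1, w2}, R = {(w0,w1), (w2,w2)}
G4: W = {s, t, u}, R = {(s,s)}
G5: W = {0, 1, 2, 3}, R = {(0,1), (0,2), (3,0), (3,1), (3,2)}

G4

This is the axiom for symmetry; its first-order frame correspondent is ∀x ∀y (Rxy → Ryx).
G1: fails — Reb but not Rbe.
G2: fails — Rcd but not Rdc.
G3: fails — Rw0w1 but not Rw1w0.
G4: ✓.
G5: fails — R32 but not R23.
Valid on: G4.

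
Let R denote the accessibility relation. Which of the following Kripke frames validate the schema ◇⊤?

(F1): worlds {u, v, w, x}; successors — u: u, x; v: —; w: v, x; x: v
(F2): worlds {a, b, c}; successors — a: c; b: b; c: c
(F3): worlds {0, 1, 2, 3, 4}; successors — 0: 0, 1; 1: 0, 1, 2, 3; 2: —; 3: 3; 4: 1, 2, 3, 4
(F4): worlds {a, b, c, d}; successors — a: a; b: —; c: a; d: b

This is the axiom for seriality; its first-order frame correspondent is ∀x ∃y Rxy.
(F1): fails — world v has no successor.
(F2): satisfies the condition.
(F3): fails — world 2 has no successor.
(F4): fails — world b has no successor.
Valid on: (F2).

(F2)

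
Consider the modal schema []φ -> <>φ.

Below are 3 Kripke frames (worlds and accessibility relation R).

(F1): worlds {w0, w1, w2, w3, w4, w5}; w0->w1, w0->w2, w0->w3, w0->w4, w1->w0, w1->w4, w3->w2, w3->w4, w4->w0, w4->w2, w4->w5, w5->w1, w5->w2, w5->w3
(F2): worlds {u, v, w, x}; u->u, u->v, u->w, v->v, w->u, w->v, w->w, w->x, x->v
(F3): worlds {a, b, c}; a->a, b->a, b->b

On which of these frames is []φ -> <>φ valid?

(F2)

Frame correspondent (Sahlqvist): forall x exists y Rxy — i.e. seriality.
(F1): fails — world w2 has no successor.
(F2): condition met.
(F3): fails — world c has no successor.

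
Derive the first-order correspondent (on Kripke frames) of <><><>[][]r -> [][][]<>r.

forall x forall y forall z ((x R^3 y & x R^3 z) -> exists w (y R^2 w & zRw))

This is a Sahlqvist (Geach-type) schema ◇^3□^2r → □^3◇^1r.
Minimal-valuation argument: fix x; take any y with xR^3y and any z with xR^3z. Set V(r) to the set of worlds R-reachable from y in exactly 2 steps. Then □^2r holds at y, so the antecedent holds at x; validity forces ◇^1r at z, giving a w with zR^1w and yR^2w.
First-order correspondent: forall x forall y forall z ((x R^3 y & x R^3 z) -> exists w (y R^2 w & zRw)).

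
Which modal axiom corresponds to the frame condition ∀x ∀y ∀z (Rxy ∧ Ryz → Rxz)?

□q → □□q

A defining formula is □q → □□q (the 4 axiom).
Suppose □q→□□q is valid. Take Rxy, Ryz and set V(q)={w : Rxw}. Then □q at x, so □□q at x, so □q at y, so q at z, i.e. Rxz.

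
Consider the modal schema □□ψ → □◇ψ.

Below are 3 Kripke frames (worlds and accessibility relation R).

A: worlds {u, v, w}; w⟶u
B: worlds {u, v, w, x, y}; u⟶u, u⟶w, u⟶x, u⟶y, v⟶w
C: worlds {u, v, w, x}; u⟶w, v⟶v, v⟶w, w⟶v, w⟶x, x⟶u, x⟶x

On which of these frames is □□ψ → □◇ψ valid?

C

Frame correspondent (Sahlqvist): ∀x ∀z (xRz → ∃w (xR²w ∧ zRw)) — i.e. a generalized confluence (Geach) condition.
A: fails — wRu but no t with wR²t and uRt.
B: fails — uRw but no t with uR²t and wRt.
C: condition met.
Valid on: C.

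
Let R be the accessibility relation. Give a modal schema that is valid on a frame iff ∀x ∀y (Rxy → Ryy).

□(□p → p)

A defining formula is □(□p → p) (the T□ axiom).
Suppose □(□p→p) is valid. Take Rxy and set V(p)={w : Ryw}. Then at y, □p holds; since □(□p→p) at x, □p→p at y, so p at y, i.e. Ryy.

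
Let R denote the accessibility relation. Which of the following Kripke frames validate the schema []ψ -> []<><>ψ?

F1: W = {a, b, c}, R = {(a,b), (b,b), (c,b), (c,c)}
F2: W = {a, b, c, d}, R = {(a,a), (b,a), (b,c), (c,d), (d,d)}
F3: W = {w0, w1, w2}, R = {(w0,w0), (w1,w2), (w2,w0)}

F1

Frame correspondent (Sahlqvist): forall x forall z (xRz -> exists w (xRw & z R^2 w)) — i.e. a generalized confluence (Geach) condition.
F1: satisfies the condition.
F2: fails — bRc but no w with bRw and cR²w.
F3: fails — w1Rw2 but no w with w1Rw and w2R²w.
Valid on: F1.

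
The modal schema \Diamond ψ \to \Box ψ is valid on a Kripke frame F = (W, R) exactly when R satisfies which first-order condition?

partial functionality: \forall x \forall y \forall z (Rxy \wedge Rxz \to y = z)

This is the CD axiom.
Its frame correspondent is partial functionality — \forall x \forall y \forall z (Rxy \wedge Rxz \to y = z).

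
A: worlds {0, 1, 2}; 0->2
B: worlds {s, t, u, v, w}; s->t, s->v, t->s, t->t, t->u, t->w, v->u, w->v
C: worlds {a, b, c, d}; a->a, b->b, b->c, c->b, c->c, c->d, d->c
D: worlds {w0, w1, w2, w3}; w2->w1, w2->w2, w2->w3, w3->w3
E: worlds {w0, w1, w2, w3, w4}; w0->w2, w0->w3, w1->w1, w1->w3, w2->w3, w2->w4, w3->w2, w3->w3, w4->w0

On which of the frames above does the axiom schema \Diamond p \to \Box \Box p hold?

A

The schema corresponds to a generalized confluence (Geach) condition: \forall x \forall y \forall z ((xRy \wedge x R^2 z) \to \exists w (y = w \wedge z = w)).
A: holds.
B: fails — sRt, sR²s but t ≠ s.
C: fails — bRb, bR²c but b ≠ c.
D: fails — w2Rw1, w2R²w2 but w1 ≠ w2.
E: fails — w0Rw2, w0R²w3 but w2 ≠ w3.
Valid on: A.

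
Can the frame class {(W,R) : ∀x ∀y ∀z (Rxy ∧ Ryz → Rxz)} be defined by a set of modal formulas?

Yes — defined by □r → □□r

This is a Sahlqvist condition; the 4 axiom □r → □□r defines it.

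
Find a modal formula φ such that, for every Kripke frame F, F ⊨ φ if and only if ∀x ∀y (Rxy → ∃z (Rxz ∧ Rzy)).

□□q → □q

This is density; the standard corresponding axiom is C4: □□q → □q.
Suppose □□q→□q is valid. Take Rxy and set V(q)={w : xR²w}. Then □□q at x, so □q at x, so q at y, i.e. ∃z(Rxz∧Rzy).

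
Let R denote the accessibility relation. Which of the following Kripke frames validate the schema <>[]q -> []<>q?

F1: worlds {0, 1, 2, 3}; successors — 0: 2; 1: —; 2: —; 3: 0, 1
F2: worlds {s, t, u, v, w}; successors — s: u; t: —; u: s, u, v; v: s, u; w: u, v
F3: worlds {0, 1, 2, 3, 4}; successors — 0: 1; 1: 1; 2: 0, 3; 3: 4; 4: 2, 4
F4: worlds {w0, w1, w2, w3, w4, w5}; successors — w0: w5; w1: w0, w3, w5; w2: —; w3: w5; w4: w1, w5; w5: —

Frame correspondent (Sahlqvist): forall x forall y forall z (Rxy & Rxz -> exists w (Ryw & Rzw)) — i.e. convergence.
F1: fails — R02 and R02 but 2 and 2 have no common successor.
F2: condition met.
F3: fails — R23 and R20 but 3 and 0 have no common successor.
F4: fails — Rw0w5 and Rw0w5 but w5 and w5 have no common successor.
Valid on: F2.

F2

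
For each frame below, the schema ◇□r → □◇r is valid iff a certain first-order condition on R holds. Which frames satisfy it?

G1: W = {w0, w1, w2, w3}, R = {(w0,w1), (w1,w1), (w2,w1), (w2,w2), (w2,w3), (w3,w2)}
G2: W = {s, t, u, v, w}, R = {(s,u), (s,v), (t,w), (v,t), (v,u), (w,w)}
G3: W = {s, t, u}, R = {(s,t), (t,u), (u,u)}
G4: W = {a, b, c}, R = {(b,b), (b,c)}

The schema corresponds to convergence: ∀x ∀y ∀z (Rxy ∧ Rxz → ∃w (Ryw ∧ Rzw)).
G1: fails — Rw2w1 and Rw2w3 but w1 and w3 have no common successor.
G2: fails — Rsv and Rsu but v and u have no common successor.
G3: satisfies the condition.
G4: fails — Rbc and Rbc but c and c have no common successor.
Valid on: G3.

G3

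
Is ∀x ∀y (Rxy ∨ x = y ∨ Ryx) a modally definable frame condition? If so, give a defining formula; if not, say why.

Any modally definable frame class is closed under disjoint unions.
Take 4 disjoint single-world reflexive frames: each is trivially connected, but their disjoint union has 4 worlds with no edge between distinct components, so it is not connected.
So the class is not modally definable.

No — not modally definable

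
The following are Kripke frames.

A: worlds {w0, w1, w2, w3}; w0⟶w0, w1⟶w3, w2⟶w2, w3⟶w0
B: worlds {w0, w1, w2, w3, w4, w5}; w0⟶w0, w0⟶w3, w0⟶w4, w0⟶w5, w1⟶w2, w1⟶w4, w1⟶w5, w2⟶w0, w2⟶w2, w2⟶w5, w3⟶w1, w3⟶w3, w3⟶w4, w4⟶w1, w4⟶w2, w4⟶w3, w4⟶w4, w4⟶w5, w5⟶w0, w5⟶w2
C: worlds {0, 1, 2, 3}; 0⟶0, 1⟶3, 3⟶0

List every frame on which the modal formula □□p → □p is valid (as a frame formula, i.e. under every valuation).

B

Frame correspondent (Sahlqvist): ∀x ∀y (Rxy → ∃z (Rxz ∧ Rzy)) — i.e. density.
A: fails — Rw1w3 but no z with Rw1z and Rzw3.
B: holds.
C: fails — R13 but no z with R1z and Rz3.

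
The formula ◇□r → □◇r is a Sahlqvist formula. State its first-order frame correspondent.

Convergence

Suppose ◇□r→□◇r is valid. Take Rxy, Rxz and set V(r)={w : Ryw}. Then □r at y so ◇□r at x, so □◇r at x, so ◇r at z, giving w with Rzw and Ryw.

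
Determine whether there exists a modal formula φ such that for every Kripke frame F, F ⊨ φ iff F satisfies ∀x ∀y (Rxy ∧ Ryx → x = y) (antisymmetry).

No

Any modally definable frame class is closed under surjective bounded morphisms.
The 6-cycle (worlds a,b,c,d,e,f with a→b→c→d→e→f→a) is antisymmetric. Sending even-indexed worlds to • and odd-indexed worlds to ∘ is a surjective bounded morphism onto the two-world frame with •↔∘, which is not antisymmetric.
So no modal formula (or set of formulas) defines exactly the antisymmetric frames.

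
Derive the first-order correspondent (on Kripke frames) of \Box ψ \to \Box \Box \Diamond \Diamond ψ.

This is a Sahlqvist (Geach-type) schema ◇^0□^1ψ → □^2◇^2ψ.
First-order correspondent: \forall x \forall z (x R^2 z \to \exists w (xRw \wedge z R^2 w)).

\forall x \forall z (x R^2 z \to \exists w (xRw \wedge z R^2 w))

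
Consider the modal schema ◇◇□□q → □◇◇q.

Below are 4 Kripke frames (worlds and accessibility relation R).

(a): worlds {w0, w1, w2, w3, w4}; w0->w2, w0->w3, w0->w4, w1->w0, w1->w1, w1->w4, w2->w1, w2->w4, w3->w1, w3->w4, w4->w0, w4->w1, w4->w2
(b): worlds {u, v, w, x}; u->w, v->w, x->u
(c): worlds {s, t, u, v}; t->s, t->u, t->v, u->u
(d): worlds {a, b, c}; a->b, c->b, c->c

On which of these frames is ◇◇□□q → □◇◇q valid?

(a)

Frame correspondent (Sahlqvist): ∀x ∀y ∀z ((xR²y ∧ xRz) → ∃w (yR²w ∧ zR²w)) — i.e. a generalized confluence (Geach) condition.
(a): holds.
(b): fails — xR²w, xRu but no t with wR²t and uR²t.
(c): fails — tR²u, tRs but no w with uR²w and sR²w.
(d): fails — cR²b, cRb but no w with bR²w and bR²w.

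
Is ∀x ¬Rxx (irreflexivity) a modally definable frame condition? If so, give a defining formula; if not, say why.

Not modally definable

Any modally definable frame class is closed under surjective bounded morphisms.
The 2-cycle (worlds a,b with a→b→a) is irreflexive, and the map sending every world to a single reflexive point • is a surjective bounded morphism (forth: every edge maps to (•,•); back: every world has a successor). So any modal formula valid on the 2-cycle is also valid on the reflexive point, which is not irreflexive.
So no modal formula (or set of formulas) defines exactly the irreflexive frames.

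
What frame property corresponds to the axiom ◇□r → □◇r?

Suppose ◇□r→□◇r is valid. Take Rxy, Rxz and set V(r)={w : Ryw}. Then □r at y so ◇□r at x, so □◇r at x, so ◇r at z, giving w with Rzw and Ryw.

convergence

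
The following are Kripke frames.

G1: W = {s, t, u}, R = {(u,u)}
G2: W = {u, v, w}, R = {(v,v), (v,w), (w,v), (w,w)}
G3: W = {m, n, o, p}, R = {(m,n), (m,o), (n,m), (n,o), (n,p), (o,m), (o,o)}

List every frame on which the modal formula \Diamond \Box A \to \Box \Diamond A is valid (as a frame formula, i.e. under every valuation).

The schema corresponds to convergence: \forall x \forall y \forall z (Rxy \wedge Rxz \to \exists w (Ryw \wedge Rzw)).
G1: ✓.
G2: ✓.
G3: fails — Rno and Rnp but o and p have no common successor.

G1, G2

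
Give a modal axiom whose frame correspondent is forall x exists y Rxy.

The condition is seriality. The D schema □q → ◇q defines it.
Suppose □q→◇q is valid. At any x set V(q)=W. Then □q at x, so ◇q at x, so x has a successor.

□q → ◇q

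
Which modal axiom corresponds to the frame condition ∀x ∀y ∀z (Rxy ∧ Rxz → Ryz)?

This is the Euclidean property; the standard corresponding axiom is 5: ◇p → □◇p.
Suppose ◇p→□◇p is valid. Take Rxy, Rxz and set V(p)={y}. Then ◇p at x, so □◇p at x, so ◇p at z, so some w with Rzw has p; w=y, i.e. Rzy. By symmetry of the argument, Ryz.

◇p → □◇p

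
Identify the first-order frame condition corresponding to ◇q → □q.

Suppose ◇q→□q is valid. Take Rxy, Rxz and set V(q)={y}. Then ◇q at x, so □q at x, so q at z, i.e. z=y.

Partial functionality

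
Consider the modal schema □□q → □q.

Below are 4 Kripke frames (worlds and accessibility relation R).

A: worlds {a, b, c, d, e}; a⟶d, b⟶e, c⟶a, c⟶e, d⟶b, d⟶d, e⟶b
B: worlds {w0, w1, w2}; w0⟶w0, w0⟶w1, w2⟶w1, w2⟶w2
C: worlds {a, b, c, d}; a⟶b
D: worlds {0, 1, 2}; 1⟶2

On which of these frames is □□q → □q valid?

This is the axiom for density; its first-order frame correspondent is ∀x ∀y (Rxy → ∃z (Rxz ∧ Rzy)).
A: fails — Reb but no z with Rez and Rzb.
B: holds.
C: fails — Rab but no z with Raz and Rzb.
D: fails — R12 but no z with R1z and Rz2.
Valid on: B.

B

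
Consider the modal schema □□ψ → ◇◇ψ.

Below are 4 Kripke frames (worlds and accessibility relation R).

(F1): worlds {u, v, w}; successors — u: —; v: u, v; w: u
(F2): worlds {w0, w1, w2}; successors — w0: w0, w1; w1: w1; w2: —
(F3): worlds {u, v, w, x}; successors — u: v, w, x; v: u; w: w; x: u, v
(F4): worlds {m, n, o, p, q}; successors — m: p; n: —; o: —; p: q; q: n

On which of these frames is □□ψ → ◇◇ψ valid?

(F3)

This is the axiom for a generalized confluence (Geach) condition; its first-order frame correspondent is ∀x ∃w (xR²w ∧ xR²w).
(F1): fails — at u but no t with uR²t and uR²t.
(F2): fails — at w2 but no w with w2R²w and w2R²w.
(F3): ✓.
(F4): fails — at n but no w with nR²w and nR²w.
Valid on: (F3).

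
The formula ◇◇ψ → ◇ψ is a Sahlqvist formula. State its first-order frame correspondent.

This schema is equivalent to the 4 axiom □ψ → □□ψ.
It corresponds to transitivity: ∀x ∀y ∀z (Rxy ∧ Ryz → Rxz).

transitivity: ∀x ∀y ∀z (Rxy ∧ Ryz → Rxz)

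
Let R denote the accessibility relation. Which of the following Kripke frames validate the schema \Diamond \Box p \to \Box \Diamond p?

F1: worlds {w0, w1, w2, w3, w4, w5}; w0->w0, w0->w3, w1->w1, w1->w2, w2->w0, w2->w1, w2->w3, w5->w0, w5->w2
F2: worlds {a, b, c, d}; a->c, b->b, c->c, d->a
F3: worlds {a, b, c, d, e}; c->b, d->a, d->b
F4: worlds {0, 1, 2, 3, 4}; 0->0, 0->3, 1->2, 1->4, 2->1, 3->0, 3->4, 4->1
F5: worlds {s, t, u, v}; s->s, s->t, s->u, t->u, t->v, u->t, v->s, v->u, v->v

F2

The schema corresponds to convergence: \forall x \forall y \forall z (Rxy \wedge Rxz \to \exists w (Ryw \wedge Rzw)).
F1: fails — Rw0w0 and Rw0w3 but w0 and w3 have no common successor.
F2: condition met.
F3: fails — Rcb and Rcb but b and b have no common successor.
F4: fails — R34 and R30 but 4 and 0 have no common successor.
F5: fails — Rsu and Rst but u and t have no common successor.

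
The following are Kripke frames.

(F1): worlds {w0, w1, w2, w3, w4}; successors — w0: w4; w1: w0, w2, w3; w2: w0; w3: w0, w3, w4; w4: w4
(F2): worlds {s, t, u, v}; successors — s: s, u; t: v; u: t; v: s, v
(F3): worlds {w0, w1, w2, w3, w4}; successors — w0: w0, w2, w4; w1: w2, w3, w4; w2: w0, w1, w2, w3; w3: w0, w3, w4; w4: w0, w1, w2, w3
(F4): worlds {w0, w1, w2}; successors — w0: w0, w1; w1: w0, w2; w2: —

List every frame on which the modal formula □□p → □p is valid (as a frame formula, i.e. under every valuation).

(F3)

The schema corresponds to density: ∀x ∀y (Rxy → ∃z (Rxz ∧ Rzy)).
(F1): fails — Rw1w2 but no z with Rw1z and Rzw2.
(F2): fails — Rut but no z with Ruz and Rzt.
(F3): satisfies the condition.
(F4): fails — Rw1w2 but no z with Rw1z and Rzw2.
Valid on: (F3).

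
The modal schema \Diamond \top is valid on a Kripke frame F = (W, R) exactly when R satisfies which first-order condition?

This is a form of the D axiom.
It corresponds to seriality: \forall x \exists y Rxy.

seriality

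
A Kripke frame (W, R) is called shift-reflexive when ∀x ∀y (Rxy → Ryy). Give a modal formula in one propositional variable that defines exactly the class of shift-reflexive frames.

□(□p → p)

This is shift-reflexivity; the standard corresponding axiom is T□: □(□p → p).
Suppose □(□p→p) is valid. Take Rxy and set V(p)={w : Ryw}. Then at y, □p holds; since □(□p→p) at x, □p→p at y, so p at y, i.e. Ryy.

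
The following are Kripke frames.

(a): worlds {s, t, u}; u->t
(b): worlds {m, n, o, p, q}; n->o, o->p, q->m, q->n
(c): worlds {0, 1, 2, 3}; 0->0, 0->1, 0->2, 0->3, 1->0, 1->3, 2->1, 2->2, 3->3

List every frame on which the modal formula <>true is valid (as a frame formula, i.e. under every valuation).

(c)

This is the axiom for seriality; its first-order frame correspondent is forall x exists y Rxy.
(a): fails — world s has no successor.
(b): fails — world m has no successor.
(c): satisfies the condition.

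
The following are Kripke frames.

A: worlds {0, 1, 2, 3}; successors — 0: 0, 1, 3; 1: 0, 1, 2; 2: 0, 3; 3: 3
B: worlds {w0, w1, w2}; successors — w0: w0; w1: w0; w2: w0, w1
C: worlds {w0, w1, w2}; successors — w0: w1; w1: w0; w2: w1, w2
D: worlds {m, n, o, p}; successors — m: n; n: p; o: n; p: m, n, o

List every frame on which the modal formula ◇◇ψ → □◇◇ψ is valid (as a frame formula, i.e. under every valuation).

B

Frame correspondent (Sahlqvist): ∀x ∀y ∀z ((xR²y ∧ xRz) → ∃w (y = w ∧ zR²w)) — i.e. a generalized confluence (Geach) condition.
A: fails — 0R²0, 0R3 but no w with 0=w and 3R²w.
B: ✓.
C: fails — w0R²w0, w0Rw1 but no w with w0=w and w1R²w.
D: fails — mR²p, mRn but no w with p=w and nR²w.
Valid on: B.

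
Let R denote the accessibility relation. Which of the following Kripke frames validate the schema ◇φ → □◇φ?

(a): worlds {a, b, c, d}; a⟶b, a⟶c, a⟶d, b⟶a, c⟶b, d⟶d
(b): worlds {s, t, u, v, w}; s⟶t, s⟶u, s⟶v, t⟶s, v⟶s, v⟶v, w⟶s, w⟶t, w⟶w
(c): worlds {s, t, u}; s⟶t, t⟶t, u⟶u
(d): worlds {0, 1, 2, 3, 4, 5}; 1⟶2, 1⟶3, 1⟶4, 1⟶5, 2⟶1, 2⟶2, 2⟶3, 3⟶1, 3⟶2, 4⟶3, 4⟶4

(c)

This is the axiom for the Euclidean property; its first-order frame correspondent is ∀x ∀y ∀z (Rxy ∧ Rxz → Ryz).
(a): fails — Rab and Rab but not Rbb.
(b): fails — Rsv and Rsu but not Rvu.
(c): ✓.
(d): fails — R12 and R14 but not R24.
Valid on: (c).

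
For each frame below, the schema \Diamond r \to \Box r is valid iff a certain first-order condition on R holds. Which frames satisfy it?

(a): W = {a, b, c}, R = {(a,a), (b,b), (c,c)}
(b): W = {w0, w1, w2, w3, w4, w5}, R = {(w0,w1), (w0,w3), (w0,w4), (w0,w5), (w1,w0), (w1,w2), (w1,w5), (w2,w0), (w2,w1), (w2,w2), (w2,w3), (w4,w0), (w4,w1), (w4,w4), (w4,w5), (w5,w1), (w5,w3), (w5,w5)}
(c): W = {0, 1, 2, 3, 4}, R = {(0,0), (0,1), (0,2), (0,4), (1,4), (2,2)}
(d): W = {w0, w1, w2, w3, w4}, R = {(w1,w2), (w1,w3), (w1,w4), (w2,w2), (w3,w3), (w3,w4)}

Frame correspondent (Sahlqvist): \forall x \forall y \forall z (Rxy \wedge Rxz \to y = z) — i.e. partial functionality.
(a): satisfies the condition.
(b): fails — w0 sees both w1 and w3.
(c): fails — 0 sees both 0 and 1.
(d): fails — w1 sees both w2 and w3.

(a)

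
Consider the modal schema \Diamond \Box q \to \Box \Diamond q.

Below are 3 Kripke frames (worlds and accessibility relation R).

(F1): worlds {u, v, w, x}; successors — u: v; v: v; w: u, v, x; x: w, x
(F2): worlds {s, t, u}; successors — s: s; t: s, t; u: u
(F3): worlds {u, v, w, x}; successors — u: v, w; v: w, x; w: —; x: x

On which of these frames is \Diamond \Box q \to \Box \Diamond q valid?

(F2)

Frame correspondent (Sahlqvist): \forall x \forall y \forall z (Rxy \wedge Rxz \to \exists w (Ryw \wedge Rzw)) — i.e. convergence.
(F1): fails — Rwu and Rwx but u and x have no common successor.
(F2): condition met.
(F3): fails — Ruv and Ruw but v and w have no common successor.
Valid on: (F2).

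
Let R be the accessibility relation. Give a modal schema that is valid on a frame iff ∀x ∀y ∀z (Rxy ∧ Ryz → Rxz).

□q → □□q

This is transitivity; the standard corresponding axiom is 4: □q → □□q.
Suppose □q→□□q is valid. Take Rxy, Ryz and set V(q)={w : Rxw}. Then □q at x, so □□q at x, so □q at y, so q at z, i.e. Rxz.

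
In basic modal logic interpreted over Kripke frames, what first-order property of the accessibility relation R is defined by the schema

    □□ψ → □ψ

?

density

Suppose □□ψ→□ψ is valid. Take Rxy and set V(ψ)={w : xR²w}. Then □□ψ at x, so □ψ at x, so ψ at y, i.e. ∃z(Rxz∧Rzy).
Conversely, on a frame with density the schema holds at every world under every valuation.
Frame condition: ∀x ∀y (Rxy → ∃z (Rxz ∧ Rzy)).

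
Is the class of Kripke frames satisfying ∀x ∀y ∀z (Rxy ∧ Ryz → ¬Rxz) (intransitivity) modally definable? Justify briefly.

If a class were modally definable it would be closed under surjective bounded morphisms (Goldblatt–Thomason).
The 7-cycle (worlds a,b,c,d,e,f,g with a→b→c→d→e→f→g→a) is intransitive. Mapping every world to a single reflexive point • is a surjective bounded morphism; the reflexive point is not intransitive (R••∧R•• but R••).
So no modal formula (or set of formulas) defines exactly the intransitive frames.

No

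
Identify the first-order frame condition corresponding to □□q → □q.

Suppose □□q→□q is valid. Take Rxy and set V(q)={w : xR²w}. Then □□q at x, so □q at x, so q at y, i.e. ∃z(Rxz∧Rzy).

Density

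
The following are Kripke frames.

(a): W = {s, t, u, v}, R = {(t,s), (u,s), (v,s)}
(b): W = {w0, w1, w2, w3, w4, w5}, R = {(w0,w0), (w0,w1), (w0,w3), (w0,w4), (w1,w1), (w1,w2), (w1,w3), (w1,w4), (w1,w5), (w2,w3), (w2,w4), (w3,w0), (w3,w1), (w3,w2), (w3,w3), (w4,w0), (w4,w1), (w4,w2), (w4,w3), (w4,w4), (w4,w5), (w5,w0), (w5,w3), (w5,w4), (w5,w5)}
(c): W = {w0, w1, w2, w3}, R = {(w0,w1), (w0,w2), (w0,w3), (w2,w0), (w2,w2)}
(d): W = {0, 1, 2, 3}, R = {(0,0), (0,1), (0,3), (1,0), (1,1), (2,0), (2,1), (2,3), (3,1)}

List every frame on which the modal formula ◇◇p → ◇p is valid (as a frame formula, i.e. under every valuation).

Frame correspondent (Sahlqvist): ∀x ∀y ∀z (Rxy ∧ Ryz → Rxz) — i.e. transitivity.
(a): ✓.
(b): fails — Rw3w1 and Rw1w4 but not Rw3w4.
(c): fails — Rw0w2 and Rw2w0 but not Rw0w0.
(d): fails — R10 and R03 but not R13.

(a)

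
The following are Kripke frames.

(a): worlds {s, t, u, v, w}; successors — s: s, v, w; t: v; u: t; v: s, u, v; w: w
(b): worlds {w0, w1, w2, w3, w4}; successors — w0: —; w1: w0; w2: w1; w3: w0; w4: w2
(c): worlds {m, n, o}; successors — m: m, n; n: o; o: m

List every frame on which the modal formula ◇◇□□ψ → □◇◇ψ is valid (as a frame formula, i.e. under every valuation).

This is the axiom for a generalized confluence (Geach) condition; its first-order frame correspondent is ∀x ∀y ∀z ((xR²y ∧ xRz) → ∃w (yR²w ∧ zR²w)).
(a): fails — sR²u, sRw but no w* with uR²w* and wR²w*.
(b): fails — w2R²w0, w2Rw1 but no w with w0R²w and w1R²w.
(c): holds.

(c)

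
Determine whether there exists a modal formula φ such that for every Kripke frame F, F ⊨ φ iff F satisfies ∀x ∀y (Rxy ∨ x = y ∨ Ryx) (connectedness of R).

Any modally definable frame class is closed under disjoint unions.
Take 2 disjoint single-world reflexive frames: each is trivially connected, but their disjoint union has 2 worlds with no edge between distinct components, so it is not connected.
So the class is not modally definable.

Not modally definable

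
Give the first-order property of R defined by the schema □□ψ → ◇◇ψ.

This is a Sahlqvist (Geach-type) schema ◇^0□^2ψ → □^0◇^2ψ.
Minimal-valuation argument: fix x; take any y with xR^0y and any z with xR^0z. Set V(ψ) to the set of worlds R-reachable from y in exactly 2 steps. Then □^2ψ holds at y, so the antecedent holds at x; validity forces ◇^2ψ at z, giving a w with zR^2w and yR^2w.
First-order correspondent: ∀x ∃w (xR²w ∧ xR²w).

∀x ∃w (xR²w ∧ xR²w)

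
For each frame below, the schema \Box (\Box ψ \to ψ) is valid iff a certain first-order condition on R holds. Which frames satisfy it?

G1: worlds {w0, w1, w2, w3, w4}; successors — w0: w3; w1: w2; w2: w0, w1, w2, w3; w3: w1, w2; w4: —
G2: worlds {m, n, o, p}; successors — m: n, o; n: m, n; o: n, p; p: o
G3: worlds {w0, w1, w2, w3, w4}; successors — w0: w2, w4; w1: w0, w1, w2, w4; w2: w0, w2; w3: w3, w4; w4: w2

The schema corresponds to shift-reflexivity: \forall x \forall y (Rxy \to Ryy).
G1: fails — Rw3w1 but not Rw1w1.
G2: fails — Rop but not Rpp.
G3: fails — Rw1w0 but not Rw0w0.

none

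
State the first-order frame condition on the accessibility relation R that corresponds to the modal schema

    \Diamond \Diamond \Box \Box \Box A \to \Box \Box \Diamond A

\forall x \forall y \forall z ((x R^2 y \wedge x R^2 z) \to \exists w (y R^3 w \wedge zRw))

This is a Sahlqvist (Geach-type) schema ◇^2□^3A → □^2◇^1A.
Minimal-valuation argument: fix x; take any y with xR^2y and any z with xR^2z. Set V(A) to the set of worlds R-reachable from y in exactly 3 steps. Then □^3A holds at y, so the antecedent holds at x; validity forces ◇^1A at z, giving a w with zR^1w and yR^3w.
First-order correspondent: \forall x \forall y \forall z ((x R^2 y \wedge x R^2 z) \to \exists w (y R^3 w \wedge zRw)).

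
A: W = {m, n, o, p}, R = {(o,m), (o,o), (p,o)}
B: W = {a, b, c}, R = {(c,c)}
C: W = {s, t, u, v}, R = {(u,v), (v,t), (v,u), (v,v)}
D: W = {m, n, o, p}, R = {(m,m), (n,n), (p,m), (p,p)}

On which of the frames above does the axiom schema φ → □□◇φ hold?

B

The schema corresponds to a generalized confluence (Geach) condition: ∀x ∀z (xR²z → ∃w (x = w ∧ zRw)).
A: fails — oR²m but no w with o=w and mRw.
B: ✓.
C: fails — uR²t but no w with u=w and tRw.
D: fails — pR²m but no w with p=w and mRw.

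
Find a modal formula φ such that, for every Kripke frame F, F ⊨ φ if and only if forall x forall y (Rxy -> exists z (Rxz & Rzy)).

The condition is density. The C4 schema □□ψ → □ψ defines it.
Suppose □□ψ→□ψ is valid. Take Rxy and set V(ψ)={w : xR²w}. Then □□ψ at x, so □ψ at x, so ψ at y, i.e. ∃z(Rxz∧Rzy).

□□ψ → □ψ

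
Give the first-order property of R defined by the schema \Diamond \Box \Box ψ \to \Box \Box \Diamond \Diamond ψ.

This is a Sahlqvist (Geach-type) schema ◇^1□^2ψ → □^2◇^2ψ.
Minimal-valuation argument: fix x; take any y with xR^1y and any z with xR^2z. Set V(ψ) to the set of worlds R-reachable from y in exactly 2 steps. Then □^2ψ holds at y, so the antecedent holds at x; validity forces ◇^2ψ at z, giving a w with zR^2w and yR^2w.
First-order correspondent: \forall x \forall y \forall z ((xRy \wedge x R^2 z) \to \exists w (y R^2 w \wedge z R^2 w)).

\forall x \forall y \forall z ((xRy \wedge x R^2 z) \to \exists w (y R^2 w \wedge z R^2 w))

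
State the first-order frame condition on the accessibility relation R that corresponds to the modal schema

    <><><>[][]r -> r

This is a Sahlqvist (Geach-type) schema ◇^3□^2r → □^0◇^0r.
Minimal-valuation argument: fix x; take any y with xR^3y and any z with xR^0z. Set V(r) to the set of worlds R-reachable from y in exactly 2 steps. Then □^2r holds at y, so the antecedent holds at x; validity forces ◇^0r at z, giving a w with zR^0w and yR^2w.
First-order correspondent: forall x forall y (x R^3 y -> exists w (y R^2 w & x = w)).

forall x forall y (x R^3 y -> exists w (y R^2 w & x = w))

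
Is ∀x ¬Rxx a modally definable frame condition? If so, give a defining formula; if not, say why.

If a class were modally definable it would be closed under surjective bounded morphisms (Goldblatt–Thomason).
The 5-cycle (worlds s,t,u,v,w with s→t→u→v→w→s) is irreflexive, and the map sending every world to a single reflexive point • is a surjective bounded morphism (forth: every edge maps to (•,•); back: every world has a successor). So any modal formula valid on the 5-cycle is also valid on the reflexive point, which is not irreflexive.
Hence irreflexivity is not modally definable.

Not definable by any modal formula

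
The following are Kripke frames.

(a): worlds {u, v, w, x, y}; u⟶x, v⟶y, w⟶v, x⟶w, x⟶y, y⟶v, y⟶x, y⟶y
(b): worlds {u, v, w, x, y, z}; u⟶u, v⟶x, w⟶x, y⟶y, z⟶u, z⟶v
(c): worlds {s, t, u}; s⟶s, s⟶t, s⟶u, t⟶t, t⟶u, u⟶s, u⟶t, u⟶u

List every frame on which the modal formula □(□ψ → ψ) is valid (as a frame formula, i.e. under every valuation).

The schema corresponds to shift-reflexivity: ∀x ∀y (Rxy → Ryy).
(a): fails — Rxw but not Rww.
(b): fails — Rwx but not Rxx.
(c): ✓.

(c)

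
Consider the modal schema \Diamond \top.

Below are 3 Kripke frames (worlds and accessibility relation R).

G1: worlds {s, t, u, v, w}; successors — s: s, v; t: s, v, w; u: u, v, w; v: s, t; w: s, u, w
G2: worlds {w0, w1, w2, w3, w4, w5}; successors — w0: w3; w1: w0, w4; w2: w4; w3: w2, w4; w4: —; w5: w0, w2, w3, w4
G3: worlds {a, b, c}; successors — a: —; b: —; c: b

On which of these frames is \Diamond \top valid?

G1

Frame correspondent (Sahlqvist): \forall x \exists y Rxy — i.e. seriality.
G1: condition met.
G2: fails — world w4 has no successor.
G3: fails — world a has no successor.
Valid on: G1.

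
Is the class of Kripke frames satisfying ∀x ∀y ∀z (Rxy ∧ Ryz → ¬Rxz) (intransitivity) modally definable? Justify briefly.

No

If a class were modally definable it would be closed under surjective bounded morphisms (Goldblatt–Thomason).
The 3-cycle (worlds a,b,c with a→b→c→a) is intransitive. Mapping every world to a single reflexive point • is a surjective bounded morphism; the reflexive point is not intransitive (R••∧R•• but R••).
So the class is not modally definable.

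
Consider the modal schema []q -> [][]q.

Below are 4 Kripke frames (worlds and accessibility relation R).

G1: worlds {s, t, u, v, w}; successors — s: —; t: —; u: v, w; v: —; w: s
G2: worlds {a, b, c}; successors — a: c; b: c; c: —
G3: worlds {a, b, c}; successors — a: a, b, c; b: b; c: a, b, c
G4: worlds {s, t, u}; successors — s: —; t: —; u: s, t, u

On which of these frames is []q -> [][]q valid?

G2, G3, G4

This is the axiom for transitivity; its first-order frame correspondent is forall x forall y forall z (Rxy & Ryz -> Rxz).
G1: fails — Ruw and Rws but not Rus.
G2: ✓.
G3: ✓.
G4: ✓.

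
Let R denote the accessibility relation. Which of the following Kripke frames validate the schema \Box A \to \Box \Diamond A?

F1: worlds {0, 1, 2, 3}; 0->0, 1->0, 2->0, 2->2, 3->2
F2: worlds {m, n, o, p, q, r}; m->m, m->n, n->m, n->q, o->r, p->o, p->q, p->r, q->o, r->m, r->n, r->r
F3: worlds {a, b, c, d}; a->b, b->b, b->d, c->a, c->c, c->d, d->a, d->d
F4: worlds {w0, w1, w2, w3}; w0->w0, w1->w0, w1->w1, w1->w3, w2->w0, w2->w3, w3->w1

The schema corresponds to a generalized confluence (Geach) condition: \forall x \forall z (xRz \to \exists w (xRw \wedge zRw)).
F1: satisfies the condition.
F2: fails — nRq but no w with nRw and qRw.
F3: fails — cRa but no w with cRw and aRw.
F4: fails — w2Rw3 but no w with w2Rw and w3Rw.

F1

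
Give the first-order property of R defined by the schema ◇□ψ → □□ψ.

This is a Sahlqvist (Geach-type) schema ◇^1□^1ψ → □^2◇^0ψ.
Minimal-valuation argument: fix x; take any y with xR^1y and any z with xR^2z. Set V(ψ) to the set of worlds R-reachable from y in exactly 1 step. Then □^1ψ holds at y, so the antecedent holds at x; validity forces ◇^0ψ at z, giving a w with zR^0w and yR^1w.
First-order correspondent: ∀x ∀y ∀z ((xRy ∧ xR²z) → ∃w (yRw ∧ z = w)).

∀x ∀y ∀z ((xRy ∧ xR²z) → ∃w (yRw ∧ z = w))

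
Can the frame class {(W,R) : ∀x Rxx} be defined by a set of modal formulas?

The condition is reflexivity. A defining modal formula is □r → r.
Suppose □r→r is valid. At any x set V(r)={w : Rxw}. Then □r holds at x, so r holds at x, i.e. Rxx.

Yes — defined by □r → r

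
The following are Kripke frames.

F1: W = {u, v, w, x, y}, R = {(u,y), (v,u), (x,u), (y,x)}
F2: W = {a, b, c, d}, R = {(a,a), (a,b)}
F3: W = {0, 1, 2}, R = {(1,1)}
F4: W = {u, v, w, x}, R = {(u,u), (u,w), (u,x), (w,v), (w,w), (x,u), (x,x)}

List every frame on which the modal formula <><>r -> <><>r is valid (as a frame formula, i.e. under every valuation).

F1, F2, F3, F4

Frame correspondent (Sahlqvist): forall x forall y (x R^2 y -> exists w (y = w & x R^2 w)) — i.e. a generalized confluence (Geach) condition.
F1: condition met.
F2: condition met.
F3: condition met.
F4: condition met.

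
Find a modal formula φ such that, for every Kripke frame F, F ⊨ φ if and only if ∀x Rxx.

The condition is reflexivity. The T schema □r → r defines it.

□r → r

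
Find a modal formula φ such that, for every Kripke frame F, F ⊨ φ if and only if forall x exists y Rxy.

This is seriality; the standard corresponding axiom is D: □p → ◇p.
Suppose □p→◇p is valid. At any x set V(p)=W. Then □p at x, so ◇p at x, so x has a successor.

□p → ◇p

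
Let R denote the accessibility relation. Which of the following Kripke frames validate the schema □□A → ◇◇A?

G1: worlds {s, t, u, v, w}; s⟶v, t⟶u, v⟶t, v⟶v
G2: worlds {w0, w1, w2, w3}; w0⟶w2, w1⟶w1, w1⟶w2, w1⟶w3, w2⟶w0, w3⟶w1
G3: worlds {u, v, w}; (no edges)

The schema corresponds to a generalized confluence (Geach) condition: ∀x ∃w (xR²w ∧ xR²w).
G1: fails — at t but no w* with tR²w* and tR²w*.
G2: satisfies the condition.
G3: fails — at u but no t with uR²t and uR²t.

G2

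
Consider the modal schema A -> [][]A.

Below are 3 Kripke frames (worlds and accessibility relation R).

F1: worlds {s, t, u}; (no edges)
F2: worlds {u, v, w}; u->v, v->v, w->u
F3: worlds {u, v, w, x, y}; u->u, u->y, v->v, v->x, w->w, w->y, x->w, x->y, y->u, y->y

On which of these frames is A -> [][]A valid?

F1

Frame correspondent (Sahlqvist): forall x forall z (x R^2 z -> exists w (x = w & z = w)) — i.e. a generalized confluence (Geach) condition.
F1: condition met.
F2: fails — uR²v but u ≠ v.
F3: fails — uR²y but u ≠ y.
Valid on: F1.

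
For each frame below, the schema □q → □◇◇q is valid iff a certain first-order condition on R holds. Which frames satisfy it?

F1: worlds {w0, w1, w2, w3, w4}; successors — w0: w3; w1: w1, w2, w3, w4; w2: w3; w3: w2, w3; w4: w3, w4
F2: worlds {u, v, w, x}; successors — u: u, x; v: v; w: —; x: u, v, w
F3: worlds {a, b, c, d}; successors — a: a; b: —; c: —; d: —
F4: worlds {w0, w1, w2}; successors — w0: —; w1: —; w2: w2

The schema corresponds to a generalized confluence (Geach) condition: ∀x ∀z (xRz → ∃w (xRw ∧ zR²w)).
F1: satisfies the condition.
F2: fails — xRw but no t with xRt and wR²t.
F3: satisfies the condition.
F4: satisfies the condition.
Valid on: F1, F3, F4.

F1, F3, F4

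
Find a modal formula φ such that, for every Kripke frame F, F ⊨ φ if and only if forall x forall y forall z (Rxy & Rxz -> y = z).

◇q → □q

The condition is partial functionality. The CD schema ◇q → □q defines it.
Suppose ◇q→□q is valid. Take Rxy, Rxz and set V(q)={y}. Then ◇q at x, so □q at x, so q at z, i.e. z=y.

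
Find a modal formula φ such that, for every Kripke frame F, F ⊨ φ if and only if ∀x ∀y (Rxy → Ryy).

This is shift-reflexivity; the standard corresponding axiom is T□: □(□s → s).
Suppose □(□s→s) is valid. Take Rxy and set V(s)={w : Ryw}. Then at y, □s holds; since □(□s→s) at x, □s→s at y, so s at y, i.e. Ryy.

□(□s → s)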